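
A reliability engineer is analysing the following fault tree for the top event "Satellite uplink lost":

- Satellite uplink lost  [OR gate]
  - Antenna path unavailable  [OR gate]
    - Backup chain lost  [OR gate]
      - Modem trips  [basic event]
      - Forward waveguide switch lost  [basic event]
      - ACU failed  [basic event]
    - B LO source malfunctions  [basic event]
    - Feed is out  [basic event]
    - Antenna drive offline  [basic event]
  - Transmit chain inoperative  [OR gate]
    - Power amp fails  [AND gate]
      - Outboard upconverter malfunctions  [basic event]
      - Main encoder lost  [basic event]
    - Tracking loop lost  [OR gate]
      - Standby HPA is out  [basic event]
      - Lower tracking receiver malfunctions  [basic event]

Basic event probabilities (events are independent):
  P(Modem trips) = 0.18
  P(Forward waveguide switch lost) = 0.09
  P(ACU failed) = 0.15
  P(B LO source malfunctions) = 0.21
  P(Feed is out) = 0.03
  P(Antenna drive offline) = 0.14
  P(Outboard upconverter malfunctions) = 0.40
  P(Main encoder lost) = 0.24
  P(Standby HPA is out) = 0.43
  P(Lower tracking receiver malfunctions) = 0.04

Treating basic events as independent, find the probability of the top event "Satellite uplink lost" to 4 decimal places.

P(Backup chain lost) [OR] = 1 − (1−0.18) × (1−0.09) × (1−0.15) = 0.365730
P(Antenna path unavailable) [OR] = 1 − (1−0.365730) × (1−0.21) × (1−0.03) × (1−0.14) = 0.582005
P(Power amp fails) [AND] = 0.40 × 0.24 = 0.096000
P(Tracking loop lost) [OR] = 1 − (1−0.43) × (1−0.04) = 0.452800
P(Transmit chain inoperative) [OR] = 1 − (1−0.096000) × (1−0.452800) = 0.505331
P(Satellite uplink lost) [OR] = 1 − (1−0.582005) × (1−0.505331) = 0.793231
Rounded to 4 decimal places: P(Satellite uplink lost) ≈ 0.7932.

0.7932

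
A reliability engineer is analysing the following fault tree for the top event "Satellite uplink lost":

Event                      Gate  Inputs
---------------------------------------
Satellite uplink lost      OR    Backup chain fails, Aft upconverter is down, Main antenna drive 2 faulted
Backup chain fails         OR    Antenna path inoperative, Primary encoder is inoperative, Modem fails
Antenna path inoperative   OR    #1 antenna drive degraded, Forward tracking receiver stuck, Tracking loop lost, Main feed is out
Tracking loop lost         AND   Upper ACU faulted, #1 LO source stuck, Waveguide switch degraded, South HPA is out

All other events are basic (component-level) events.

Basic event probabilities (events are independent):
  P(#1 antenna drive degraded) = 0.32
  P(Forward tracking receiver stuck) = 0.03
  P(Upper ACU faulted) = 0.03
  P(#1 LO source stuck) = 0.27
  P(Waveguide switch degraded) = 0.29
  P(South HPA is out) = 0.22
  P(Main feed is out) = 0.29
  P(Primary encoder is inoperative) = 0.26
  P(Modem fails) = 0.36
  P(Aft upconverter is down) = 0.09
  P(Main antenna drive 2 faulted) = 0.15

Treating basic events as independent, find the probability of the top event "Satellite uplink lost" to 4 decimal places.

0.8285

P(Tracking loop lost) [AND] = 0.03 × 0.27 × 0.29 × 0.22 = 0.000517
P(Antenna path inoperative) [OR] = 1 − (1−0.32) × (1−0.03) × (1−0.000517) × (1−0.29) = 0.531926
P(Backup chain fails) [OR] = 1 − (1−0.531926) × (1−0.26) × (1−0.36) = 0.778320
P(Satellite uplink lost) [OR] = 1 − (1−0.778320) × (1−0.09) × (1−0.15) = 0.828531
Rounded to 4 decimal places: P(Satellite uplink lost) ≈ 0.8285.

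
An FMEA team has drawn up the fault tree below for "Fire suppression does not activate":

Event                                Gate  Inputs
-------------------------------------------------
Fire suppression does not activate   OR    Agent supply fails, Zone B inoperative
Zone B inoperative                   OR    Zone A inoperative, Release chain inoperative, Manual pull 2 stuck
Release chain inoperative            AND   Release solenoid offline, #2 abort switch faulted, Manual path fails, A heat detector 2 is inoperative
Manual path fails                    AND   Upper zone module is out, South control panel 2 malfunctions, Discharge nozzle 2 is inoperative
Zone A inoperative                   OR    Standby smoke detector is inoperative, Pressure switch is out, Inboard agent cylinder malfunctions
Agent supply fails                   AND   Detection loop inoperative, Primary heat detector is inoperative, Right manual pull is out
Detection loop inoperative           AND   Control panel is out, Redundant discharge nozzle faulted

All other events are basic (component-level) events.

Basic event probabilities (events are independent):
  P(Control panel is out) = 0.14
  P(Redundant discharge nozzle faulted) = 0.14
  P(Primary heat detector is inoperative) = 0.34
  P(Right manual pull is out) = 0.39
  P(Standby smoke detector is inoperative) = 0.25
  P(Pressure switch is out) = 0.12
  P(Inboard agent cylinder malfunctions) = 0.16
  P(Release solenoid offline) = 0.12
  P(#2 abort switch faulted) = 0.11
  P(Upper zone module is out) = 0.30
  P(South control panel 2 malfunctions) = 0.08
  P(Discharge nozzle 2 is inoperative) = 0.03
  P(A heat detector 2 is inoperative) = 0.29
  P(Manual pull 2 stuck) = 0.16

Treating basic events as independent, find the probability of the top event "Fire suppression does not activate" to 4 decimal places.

0.5355

P(Detection loop inoperative) [AND] = 0.14 × 0.14 = 0.019600
P(Agent supply fails) [AND] = 0.019600 × 0.34 × 0.39 = 0.002599
P(Zone A inoperative) [OR] = 1 − (1−0.25) × (1−0.12) × (1−0.16) = 0.445600
P(Manual path fails) [AND] = 0.30 × 0.08 × 0.03 = 0.000720
P(Release chain inoperative) [AND] = 0.12 × 0.11 × 0.000720 × 0.29 = 0.000003
P(Zone B inoperative) [OR] = 1 − (1−0.445600) × (1−0.000003) × (1−0.16) = 0.534305
P(Fire suppression does not activate) [OR] = 1 − (1−0.002599) × (1−0.534305) = 0.535515
Rounded to 4 decimal places: P(Fire suppression does not activate) ≈ 0.5355.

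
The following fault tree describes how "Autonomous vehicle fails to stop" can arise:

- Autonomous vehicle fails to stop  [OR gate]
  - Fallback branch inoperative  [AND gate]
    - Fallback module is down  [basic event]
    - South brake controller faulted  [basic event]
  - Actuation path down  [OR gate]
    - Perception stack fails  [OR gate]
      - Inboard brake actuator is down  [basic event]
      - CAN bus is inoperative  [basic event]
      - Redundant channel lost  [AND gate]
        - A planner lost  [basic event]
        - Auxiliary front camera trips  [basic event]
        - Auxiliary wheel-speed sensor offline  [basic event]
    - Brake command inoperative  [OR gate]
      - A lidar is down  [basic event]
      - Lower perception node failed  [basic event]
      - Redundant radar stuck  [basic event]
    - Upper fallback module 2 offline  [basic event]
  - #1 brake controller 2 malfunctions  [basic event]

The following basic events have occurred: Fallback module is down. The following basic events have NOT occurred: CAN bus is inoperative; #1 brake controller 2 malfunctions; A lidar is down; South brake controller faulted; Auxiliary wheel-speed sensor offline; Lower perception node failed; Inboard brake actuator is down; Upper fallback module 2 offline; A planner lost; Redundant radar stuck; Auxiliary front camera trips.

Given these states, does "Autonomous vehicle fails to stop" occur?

Fallback branch inoperative [AND]: Fallback module is down=occurs, South brake controller faulted=not → not all inputs occur → does not occur.
Redundant channel lost [AND]: A planner lost=not, Auxiliary front camera trips=not, Auxiliary wheel-speed sensor offline=not → not all inputs occur → does not occur.
Perception stack fails [OR]: Inboard brake actuator is down=not, CAN bus is inoperative=not, Redundant channel lost=not → no input occurs → does not occur.
Brake command inoperative [OR]: A lidar is down=not, Lower perception node failed=not, Redundant radar stuck=not → no input occurs → does not occur.
Actuation path down [OR]: Perception stack fails=not, Brake command inoperative=not, Upper fallback module 2 offline=not → no input occurs → does not occur.
Autonomous vehicle fails to stop [OR]: Fallback branch inoperative=not, Actuation path down=not, #1 brake controller 2 malfunctions=not → no input occurs → does not occur.

No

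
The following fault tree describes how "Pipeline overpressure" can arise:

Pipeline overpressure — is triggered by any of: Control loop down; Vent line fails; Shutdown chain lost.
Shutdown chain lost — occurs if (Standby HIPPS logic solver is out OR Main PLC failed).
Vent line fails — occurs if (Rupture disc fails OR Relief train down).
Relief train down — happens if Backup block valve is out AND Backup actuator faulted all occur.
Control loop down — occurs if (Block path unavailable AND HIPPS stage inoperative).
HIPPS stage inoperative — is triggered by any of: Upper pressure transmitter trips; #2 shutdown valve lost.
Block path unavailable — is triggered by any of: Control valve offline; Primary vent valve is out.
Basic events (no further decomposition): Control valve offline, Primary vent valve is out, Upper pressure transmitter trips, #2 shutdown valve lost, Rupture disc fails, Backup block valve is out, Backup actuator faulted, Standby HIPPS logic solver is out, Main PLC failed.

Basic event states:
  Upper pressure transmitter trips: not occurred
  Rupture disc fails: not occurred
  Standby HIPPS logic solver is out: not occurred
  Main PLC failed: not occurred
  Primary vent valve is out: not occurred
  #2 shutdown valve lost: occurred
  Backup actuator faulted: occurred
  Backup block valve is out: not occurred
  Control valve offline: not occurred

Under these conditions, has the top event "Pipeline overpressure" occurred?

Block path unavailable [OR]: Control valve offline=not, Primary vent valve is out=not → no input occurs → does not occur.
HIPPS stage inoperative [OR]: Upper pressure transmitter trips=not, #2 shutdown valve lost=occurs → at least one input occurs → occurs.
Control loop down [AND]: Block path unavailable=not, HIPPS stage inoperative=occurs → not all inputs occur → does not occur.
Relief train down [AND]: Backup block valve is out=not, Backup actuator faulted=occurs → not all inputs occur → does not occur.
Vent line fails [OR]: Rupture disc fails=not, Relief train down=not → no input occurs → does not occur.
Shutdown chain lost [OR]: Standby HIPPS logic solver is out=not, Main PLC failed=not → no input occurs → does not occur.
Pipeline overpressure [OR]: Control loop down=not, Vent line fails=not, Shutdown chain lost=not → no input occurs → does not occur.

No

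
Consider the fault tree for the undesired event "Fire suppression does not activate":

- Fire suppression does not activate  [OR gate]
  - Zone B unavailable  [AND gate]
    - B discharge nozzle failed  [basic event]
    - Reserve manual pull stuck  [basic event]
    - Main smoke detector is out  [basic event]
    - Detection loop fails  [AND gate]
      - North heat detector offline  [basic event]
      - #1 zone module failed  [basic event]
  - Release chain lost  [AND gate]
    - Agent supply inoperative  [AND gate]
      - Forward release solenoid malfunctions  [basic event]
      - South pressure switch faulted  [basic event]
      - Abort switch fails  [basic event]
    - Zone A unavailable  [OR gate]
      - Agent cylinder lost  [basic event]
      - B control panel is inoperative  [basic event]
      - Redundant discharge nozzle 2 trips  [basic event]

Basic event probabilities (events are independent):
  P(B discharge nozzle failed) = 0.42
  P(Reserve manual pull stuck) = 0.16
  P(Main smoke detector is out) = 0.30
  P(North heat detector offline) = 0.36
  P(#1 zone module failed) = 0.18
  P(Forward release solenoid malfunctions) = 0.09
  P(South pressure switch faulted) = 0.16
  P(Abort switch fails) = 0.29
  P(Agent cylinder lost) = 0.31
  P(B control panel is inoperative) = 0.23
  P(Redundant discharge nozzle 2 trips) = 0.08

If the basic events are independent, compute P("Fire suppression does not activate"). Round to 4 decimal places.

P(Detection loop fails) [AND] = 0.36 × 0.18 = 0.064800
P(Zone B unavailable) [AND] = 0.42 × 0.16 × 0.30 × 0.064800 = 0.001306
P(Agent supply inoperative) [AND] = 0.09 × 0.16 × 0.29 = 0.004176
P(Zone A unavailable) [OR] = 1 − (1−0.31) × (1−0.23) × (1−0.08) = 0.511204
P(Release chain lost) [AND] = 0.004176 × 0.511204 = 0.002135
P(Fire suppression does not activate) [OR] = 1 − (1−0.001306) × (1−0.002135) = 0.003438
Rounded to 4 decimal places: P(Fire suppression does not activate) ≈ 0.0034.

0.0034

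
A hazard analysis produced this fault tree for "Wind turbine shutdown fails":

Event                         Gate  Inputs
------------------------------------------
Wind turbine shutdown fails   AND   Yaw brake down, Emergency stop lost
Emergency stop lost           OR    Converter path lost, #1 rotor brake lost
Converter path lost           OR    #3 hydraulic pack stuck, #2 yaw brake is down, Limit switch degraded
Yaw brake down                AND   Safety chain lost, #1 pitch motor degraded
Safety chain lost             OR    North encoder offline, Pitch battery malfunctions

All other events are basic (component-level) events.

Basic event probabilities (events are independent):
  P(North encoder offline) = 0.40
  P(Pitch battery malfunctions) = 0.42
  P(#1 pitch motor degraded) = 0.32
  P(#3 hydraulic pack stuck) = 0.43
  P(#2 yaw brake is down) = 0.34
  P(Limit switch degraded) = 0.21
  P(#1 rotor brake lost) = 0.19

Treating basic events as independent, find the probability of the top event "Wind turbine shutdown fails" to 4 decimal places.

P(Safety chain lost) [OR] = 1 − (1−0.40) × (1−0.42) = 0.652000
P(Yaw brake down) [AND] = 0.652000 × 0.32 = 0.208640
P(Converter path lost) [OR] = 1 − (1−0.43) × (1−0.34) × (1−0.21) = 0.702802
P(Emergency stop lost) [OR] = 1 − (1−0.702802) × (1−0.19) = 0.759270
P(Wind turbine shutdown fails) [AND] = 0.208640 × 0.759270 = 0.158414
Rounded to 4 decimal places: P(Wind turbine shutdown fails) ≈ 0.1584.

0.1584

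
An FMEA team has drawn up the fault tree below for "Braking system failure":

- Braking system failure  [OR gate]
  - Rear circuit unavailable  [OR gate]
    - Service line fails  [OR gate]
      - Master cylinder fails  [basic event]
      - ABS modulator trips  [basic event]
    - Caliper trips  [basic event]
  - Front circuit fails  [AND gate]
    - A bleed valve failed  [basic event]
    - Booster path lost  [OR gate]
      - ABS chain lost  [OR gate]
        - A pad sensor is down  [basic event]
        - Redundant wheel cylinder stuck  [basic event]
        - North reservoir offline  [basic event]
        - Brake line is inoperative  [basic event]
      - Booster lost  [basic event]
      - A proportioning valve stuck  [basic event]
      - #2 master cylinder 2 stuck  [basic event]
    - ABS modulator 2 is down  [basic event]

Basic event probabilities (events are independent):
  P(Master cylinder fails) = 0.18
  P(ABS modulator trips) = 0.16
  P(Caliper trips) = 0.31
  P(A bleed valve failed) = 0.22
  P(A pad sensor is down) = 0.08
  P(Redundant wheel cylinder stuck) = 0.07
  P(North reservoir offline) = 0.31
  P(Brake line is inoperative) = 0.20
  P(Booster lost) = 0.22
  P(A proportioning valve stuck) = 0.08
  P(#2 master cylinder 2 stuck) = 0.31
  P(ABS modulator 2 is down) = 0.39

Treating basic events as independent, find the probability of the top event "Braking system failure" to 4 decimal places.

0.5560

P(Service line fails) [OR] = 1 − (1−0.18) × (1−0.16) = 0.311200
P(Rear circuit unavailable) [OR] = 1 − (1−0.311200) × (1−0.31) = 0.524728
P(ABS chain lost) [OR] = 1 − (1−0.08) × (1−0.07) × (1−0.31) × (1−0.20) = 0.527709
P(Booster path lost) [OR] = 1 − (1−0.527709) × (1−0.22) × (1−0.08) × (1−0.31) = 0.766148
P(Front circuit fails) [AND] = 0.22 × 0.766148 × 0.39 = 0.065735
P(Braking system failure) [OR] = 1 − (1−0.524728) × (1−0.065735) = 0.555970
Rounded to 4 decimal places: P(Braking system failure) ≈ 0.5560.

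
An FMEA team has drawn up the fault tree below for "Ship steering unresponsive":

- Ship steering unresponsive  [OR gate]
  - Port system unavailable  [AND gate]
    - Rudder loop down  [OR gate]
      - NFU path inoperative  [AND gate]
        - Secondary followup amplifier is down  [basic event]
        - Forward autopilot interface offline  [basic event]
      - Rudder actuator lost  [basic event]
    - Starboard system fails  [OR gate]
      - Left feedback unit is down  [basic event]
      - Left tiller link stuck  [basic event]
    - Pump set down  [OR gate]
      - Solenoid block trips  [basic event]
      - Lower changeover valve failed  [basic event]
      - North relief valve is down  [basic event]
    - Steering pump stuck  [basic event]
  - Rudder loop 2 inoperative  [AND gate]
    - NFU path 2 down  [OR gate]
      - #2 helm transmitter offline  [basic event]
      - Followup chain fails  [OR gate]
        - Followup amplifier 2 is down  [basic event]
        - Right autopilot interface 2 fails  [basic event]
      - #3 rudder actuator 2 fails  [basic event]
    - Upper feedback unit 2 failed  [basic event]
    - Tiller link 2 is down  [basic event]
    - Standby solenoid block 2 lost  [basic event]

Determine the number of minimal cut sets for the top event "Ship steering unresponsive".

NFU path inoperative [AND]: one cut set from each child combined → 1 × 1 = 1 cut set(s).
Rudder loop down [OR]: union of children's cut sets → 2 cut set(s).
Starboard system fails [OR]: union of children's cut sets → 2 cut set(s).
Pump set down [OR]: union of children's cut sets → 3 cut set(s).
Port system unavailable [AND]: one cut set from each child combined → 2 × 2 × 3 × 1 = 12 cut set(s).
Followup chain fails [OR]: union of children's cut sets → 2 cut set(s).
NFU path 2 down [OR]: union of children's cut sets → 4 cut set(s).
Rudder loop 2 inoperative [AND]: one cut set from each child combined → 4 × 1 × 1 × 1 = 4 cut set(s).
Ship steering unresponsive [OR]: union of children's cut sets → 16 cut set(s).

16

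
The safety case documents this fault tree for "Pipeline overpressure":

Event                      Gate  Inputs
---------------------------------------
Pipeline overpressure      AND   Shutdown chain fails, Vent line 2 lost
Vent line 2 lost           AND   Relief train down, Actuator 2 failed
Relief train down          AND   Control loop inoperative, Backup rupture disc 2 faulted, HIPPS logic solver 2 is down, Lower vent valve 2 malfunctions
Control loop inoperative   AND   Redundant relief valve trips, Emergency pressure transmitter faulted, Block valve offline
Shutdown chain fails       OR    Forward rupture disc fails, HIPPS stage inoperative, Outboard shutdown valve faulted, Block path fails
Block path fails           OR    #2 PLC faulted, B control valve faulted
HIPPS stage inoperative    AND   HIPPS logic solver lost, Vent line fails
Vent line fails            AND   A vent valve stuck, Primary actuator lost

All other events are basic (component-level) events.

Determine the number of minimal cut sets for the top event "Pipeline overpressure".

5

Vent line fails [AND]: one cut set from each child combined → 1 × 1 = 1 cut set(s).
HIPPS stage inoperative [AND]: one cut set from each child combined → 1 × 1 = 1 cut set(s).
Block path fails [OR]: union of children's cut sets → 2 cut set(s).
Shutdown chain fails [OR]: union of children's cut sets → 5 cut set(s).
Control loop inoperative [AND]: one cut set from each child combined → 1 × 1 × 1 = 1 cut set(s).
Relief train down [AND]: one cut set from each child combined → 1 × 1 × 1 × 1 = 1 cut set(s).
Vent line 2 lost [AND]: one cut set from each child combined → 1 × 1 = 1 cut set(s).
Pipeline overpressure [AND]: one cut set from each child combined → 5 × 1 = 5 cut set(s).
Minimal cut sets: {Actuator 2 failed, Backup rupture disc 2 faulted, Block valve offline, Emergency pressure transmitter faulted, Forward rupture disc fails, HIPPS logic solver 2 is down, Lower vent valve 2 malfunctions, Redundant relief valve trips}; {A vent valve stuck, Actuator 2 failed, Backup rupture disc 2 faulted, Block valve offline, Emergency pressure transmitter faulted, HIPPS logic solver 2 is down, HIPPS logic solver lost, Lower vent valve 2 malfunctions, Primary actuator lost, Redundant relief valve trips}; {Actuator 2 failed, Backup rupture disc 2 faulted, Block valve offline, Emergency pressure transmitter faulted, HIPPS logic solver 2 is down, Lower vent valve 2 malfunctions, Outboard shutdown valve faulted, Redundant relief valve trips}; {#2 PLC faulted, Actuator 2 failed, Backup rupture disc 2 faulted, Block valve offline, Emergency pressure transmitter faulted, HIPPS logic solver 2 is down, Lower vent valve 2 malfunctions, Redundant relief valve trips}; {Actuator 2 failed, B control valve faulted, Backup rupture disc 2 faulted, Block valve offline, Emergency pressure transmitter faulted, HIPPS logic solver 2 is down, Lower vent valve 2 malfunctions, Redundant relief valve trips}.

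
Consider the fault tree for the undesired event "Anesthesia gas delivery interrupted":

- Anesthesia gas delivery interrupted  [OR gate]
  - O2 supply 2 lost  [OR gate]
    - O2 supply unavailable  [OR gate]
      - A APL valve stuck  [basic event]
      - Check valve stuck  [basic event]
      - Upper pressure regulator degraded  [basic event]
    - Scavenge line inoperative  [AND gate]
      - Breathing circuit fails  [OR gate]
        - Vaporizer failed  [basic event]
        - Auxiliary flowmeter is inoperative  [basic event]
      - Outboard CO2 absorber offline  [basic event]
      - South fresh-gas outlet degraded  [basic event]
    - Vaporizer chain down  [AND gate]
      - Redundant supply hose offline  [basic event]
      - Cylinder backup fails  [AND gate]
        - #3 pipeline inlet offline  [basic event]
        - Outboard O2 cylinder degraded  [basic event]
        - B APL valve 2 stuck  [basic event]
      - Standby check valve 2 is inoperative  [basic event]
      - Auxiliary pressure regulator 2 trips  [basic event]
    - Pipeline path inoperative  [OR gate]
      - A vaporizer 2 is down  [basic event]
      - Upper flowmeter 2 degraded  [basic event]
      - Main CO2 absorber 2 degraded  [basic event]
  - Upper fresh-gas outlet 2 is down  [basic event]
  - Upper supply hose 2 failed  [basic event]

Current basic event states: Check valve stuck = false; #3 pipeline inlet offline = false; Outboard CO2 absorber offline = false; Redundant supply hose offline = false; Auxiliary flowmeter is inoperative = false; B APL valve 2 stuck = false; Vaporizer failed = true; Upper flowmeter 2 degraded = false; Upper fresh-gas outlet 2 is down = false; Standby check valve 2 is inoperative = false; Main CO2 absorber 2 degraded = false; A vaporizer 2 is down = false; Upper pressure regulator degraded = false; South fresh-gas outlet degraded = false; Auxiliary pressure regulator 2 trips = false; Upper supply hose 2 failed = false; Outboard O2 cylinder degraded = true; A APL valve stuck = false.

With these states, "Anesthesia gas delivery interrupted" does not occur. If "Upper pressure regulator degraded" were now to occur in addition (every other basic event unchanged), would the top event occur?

Yes

Counterfactual: set "Upper pressure regulator degraded" to occurred.
O2 supply unavailable [OR]: A APL valve stuck=not, Check valve stuck=not, Upper pressure regulator degraded=occurs → at least one input occurs → occurs.
Breathing circuit fails [OR]: Vaporizer failed=occurs, Auxiliary flowmeter is inoperative=not → at least one input occurs → occurs.
Scavenge line inoperative [AND]: Breathing circuit fails=occurs, Outboard CO2 absorber offline=not, South fresh-gas outlet degraded=not → not all inputs occur → does not occur.
Cylinder backup fails [AND]: #3 pipeline inlet offline=not, Outboard O2 cylinder degraded=occurs, B APL valve 2 stuck=not → not all inputs occur → does not occur.
Vaporizer chain down [AND]: Redundant supply hose offline=not, Cylinder backup fails=not, Standby check valve 2 is inoperative=not, Auxiliary pressure regulator 2 trips=not → not all inputs occur → does not occur.
Pipeline path inoperative [OR]: A vaporizer 2 is down=not, Upper flowmeter 2 degraded=not, Main CO2 absorber 2 degraded=not → no input occurs → does not occur.
O2 supply 2 lost [OR]: O2 supply unavailable=occurs, Scavenge line inoperative=not, Vaporizer chain down=not, Pipeline path inoperative=not → at least one input occurs → occurs.
Anesthesia gas delivery interrupted [OR]: O2 supply 2 lost=occurs, Upper fresh-gas outlet 2 is down=not, Upper supply hose 2 failed=not → at least one input occurs → occurs.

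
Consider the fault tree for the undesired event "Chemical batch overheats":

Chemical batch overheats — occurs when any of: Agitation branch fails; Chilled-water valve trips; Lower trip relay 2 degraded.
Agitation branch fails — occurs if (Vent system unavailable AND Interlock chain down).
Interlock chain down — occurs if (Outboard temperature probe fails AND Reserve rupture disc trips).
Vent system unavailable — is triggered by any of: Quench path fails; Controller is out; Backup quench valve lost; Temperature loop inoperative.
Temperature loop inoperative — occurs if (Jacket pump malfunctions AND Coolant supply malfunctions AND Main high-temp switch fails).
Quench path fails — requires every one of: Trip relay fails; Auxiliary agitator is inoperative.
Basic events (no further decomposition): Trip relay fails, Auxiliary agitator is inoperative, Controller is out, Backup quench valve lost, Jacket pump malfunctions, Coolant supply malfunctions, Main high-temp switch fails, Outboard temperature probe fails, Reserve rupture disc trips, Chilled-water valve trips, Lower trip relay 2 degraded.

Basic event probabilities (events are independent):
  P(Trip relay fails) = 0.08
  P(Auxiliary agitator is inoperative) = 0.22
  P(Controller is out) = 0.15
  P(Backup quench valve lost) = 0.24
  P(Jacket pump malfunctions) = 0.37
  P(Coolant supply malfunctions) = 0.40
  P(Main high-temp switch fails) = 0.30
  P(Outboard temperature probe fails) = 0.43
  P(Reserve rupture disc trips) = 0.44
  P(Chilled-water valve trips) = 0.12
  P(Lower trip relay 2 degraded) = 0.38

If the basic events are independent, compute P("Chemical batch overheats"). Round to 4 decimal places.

0.4950

P(Quench path fails) [AND] = 0.08 × 0.22 = 0.017600
P(Temperature loop inoperative) [AND] = 0.37 × 0.40 × 0.30 = 0.044400
P(Vent system unavailable) [OR] = 1 − (1−0.017600) × (1−0.15) × (1−0.24) × (1−0.044400) = 0.393547
P(Interlock chain down) [AND] = 0.43 × 0.44 = 0.189200
P(Agitation branch fails) [AND] = 0.393547 × 0.189200 = 0.074459
P(Chemical batch overheats) [OR] = 1 − (1−0.074459) × (1−0.12) × (1−0.38) = 0.495025
Rounded to 4 decimal places: P(Chemical batch overheats) ≈ 0.4950.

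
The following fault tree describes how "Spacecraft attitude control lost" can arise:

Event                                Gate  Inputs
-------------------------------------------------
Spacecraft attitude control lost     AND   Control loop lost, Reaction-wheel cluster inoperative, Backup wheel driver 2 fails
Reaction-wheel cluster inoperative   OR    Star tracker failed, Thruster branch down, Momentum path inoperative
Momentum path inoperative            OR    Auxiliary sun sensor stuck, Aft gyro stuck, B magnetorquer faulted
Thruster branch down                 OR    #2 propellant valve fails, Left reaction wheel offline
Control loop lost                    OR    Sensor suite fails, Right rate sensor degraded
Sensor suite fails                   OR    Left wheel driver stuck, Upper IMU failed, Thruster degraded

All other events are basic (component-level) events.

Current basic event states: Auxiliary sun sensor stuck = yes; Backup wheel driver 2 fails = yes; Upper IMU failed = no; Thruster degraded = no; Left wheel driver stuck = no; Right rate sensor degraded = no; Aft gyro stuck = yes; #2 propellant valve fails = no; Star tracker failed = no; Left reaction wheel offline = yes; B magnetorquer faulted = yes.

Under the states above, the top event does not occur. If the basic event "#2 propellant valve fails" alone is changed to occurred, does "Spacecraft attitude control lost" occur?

No

Counterfactual: set "#2 propellant valve fails" to occurred.
Sensor suite fails [OR]: Left wheel driver stuck=not, Upper IMU failed=not, Thruster degraded=not → no input occurs → does not occur.
Control loop lost [OR]: Sensor suite fails=not, Right rate sensor degraded=not → no input occurs → does not occur.
Thruster branch down [OR]: #2 propellant valve fails=occurs, Left reaction wheel offline=occurs → at least one input occurs → occurs.
Momentum path inoperative [OR]: Auxiliary sun sensor stuck=occurs, Aft gyro stuck=occurs, B magnetorquer faulted=occurs → at least one input occurs → occurs.
Reaction-wheel cluster inoperative [OR]: Star tracker failed=not, Thruster branch down=occurs, Momentum path inoperative=occurs → at least one input occurs → occurs.
Spacecraft attitude control lost [AND]: Control loop lost=not, Reaction-wheel cluster inoperative=occurs, Backup wheel driver 2 fails=occurs → not all inputs occur → does not occur.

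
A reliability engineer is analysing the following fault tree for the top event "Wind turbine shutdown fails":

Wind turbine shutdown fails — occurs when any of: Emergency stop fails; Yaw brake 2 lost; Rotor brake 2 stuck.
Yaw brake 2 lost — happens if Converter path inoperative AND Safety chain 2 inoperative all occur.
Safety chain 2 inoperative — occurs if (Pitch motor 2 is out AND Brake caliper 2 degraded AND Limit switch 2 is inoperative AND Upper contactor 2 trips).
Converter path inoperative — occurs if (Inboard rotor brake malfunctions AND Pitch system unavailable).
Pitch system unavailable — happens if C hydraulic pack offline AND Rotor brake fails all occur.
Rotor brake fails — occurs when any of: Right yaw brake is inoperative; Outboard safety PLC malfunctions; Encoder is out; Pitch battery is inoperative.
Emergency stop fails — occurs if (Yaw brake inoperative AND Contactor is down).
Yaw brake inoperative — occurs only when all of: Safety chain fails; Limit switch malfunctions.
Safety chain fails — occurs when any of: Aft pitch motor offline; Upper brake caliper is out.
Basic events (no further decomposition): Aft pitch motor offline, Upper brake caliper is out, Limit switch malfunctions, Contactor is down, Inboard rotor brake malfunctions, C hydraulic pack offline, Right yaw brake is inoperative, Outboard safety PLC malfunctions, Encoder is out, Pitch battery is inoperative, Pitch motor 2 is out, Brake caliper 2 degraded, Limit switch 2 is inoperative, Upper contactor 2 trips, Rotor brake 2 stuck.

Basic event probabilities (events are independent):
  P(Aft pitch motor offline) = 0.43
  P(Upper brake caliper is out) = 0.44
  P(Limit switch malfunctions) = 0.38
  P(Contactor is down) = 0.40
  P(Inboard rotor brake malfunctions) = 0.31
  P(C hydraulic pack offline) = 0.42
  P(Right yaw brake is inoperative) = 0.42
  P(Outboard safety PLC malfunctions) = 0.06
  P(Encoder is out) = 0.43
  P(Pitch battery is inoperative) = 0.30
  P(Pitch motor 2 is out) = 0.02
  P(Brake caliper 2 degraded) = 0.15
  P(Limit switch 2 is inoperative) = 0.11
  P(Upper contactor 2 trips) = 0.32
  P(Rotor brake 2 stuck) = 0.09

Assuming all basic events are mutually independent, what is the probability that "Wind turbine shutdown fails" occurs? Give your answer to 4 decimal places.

P(Safety chain fails) [OR] = 1 − (1−0.43) × (1−0.44) = 0.680800
P(Yaw brake inoperative) [AND] = 0.680800 × 0.38 = 0.258704
P(Emergency stop fails) [AND] = 0.258704 × 0.40 = 0.103482
P(Rotor brake fails) [OR] = 1 − (1−0.42) × (1−0.06) × (1−0.43) × (1−0.30) = 0.782465
P(Pitch system unavailable) [AND] = 0.42 × 0.782465 = 0.328635
P(Converter path inoperative) [AND] = 0.31 × 0.328635 = 0.101877
P(Safety chain 2 inoperative) [AND] = 0.02 × 0.15 × 0.11 × 0.32 = 0.000106
P(Yaw brake 2 lost) [AND] = 0.101877 × 0.000106 = 0.000011
P(Wind turbine shutdown fails) [OR] = 1 − (1−0.103482) × (1−0.000011) × (1−0.09) = 0.184178
Rounded to 4 decimal places: P(Wind turbine shutdown fails) ≈ 0.1842.

0.1842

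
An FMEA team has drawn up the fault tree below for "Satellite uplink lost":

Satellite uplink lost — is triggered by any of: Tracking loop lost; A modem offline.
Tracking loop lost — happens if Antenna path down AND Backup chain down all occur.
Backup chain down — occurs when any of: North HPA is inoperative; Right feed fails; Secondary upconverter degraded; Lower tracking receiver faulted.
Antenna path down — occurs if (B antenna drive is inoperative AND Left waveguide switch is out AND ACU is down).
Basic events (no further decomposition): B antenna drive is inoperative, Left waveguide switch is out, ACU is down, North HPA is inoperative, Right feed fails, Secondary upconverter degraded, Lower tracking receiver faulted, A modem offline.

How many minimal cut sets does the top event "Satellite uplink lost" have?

5

Antenna path down [AND]: one cut set from each child combined → 1 × 1 × 1 = 1 cut set(s).
Backup chain down [OR]: union of children's cut sets → 4 cut set(s).
Tracking loop lost [AND]: one cut set from each child combined → 1 × 4 = 4 cut set(s).
Satellite uplink lost [OR]: union of children's cut sets → 5 cut set(s).
Minimal cut sets: {ACU is down, B antenna drive is inoperative, Left waveguide switch is out, North HPA is inoperative}; {ACU is down, B antenna drive is inoperative, Left waveguide switch is out, Right feed fails}; {ACU is down, B antenna drive is inoperative, Left waveguide switch is out, Secondary upconverter degraded}; {ACU is down, B antenna drive is inoperative, Left waveguide switch is out, Lower tracking receiver faulted}; {A modem offline}.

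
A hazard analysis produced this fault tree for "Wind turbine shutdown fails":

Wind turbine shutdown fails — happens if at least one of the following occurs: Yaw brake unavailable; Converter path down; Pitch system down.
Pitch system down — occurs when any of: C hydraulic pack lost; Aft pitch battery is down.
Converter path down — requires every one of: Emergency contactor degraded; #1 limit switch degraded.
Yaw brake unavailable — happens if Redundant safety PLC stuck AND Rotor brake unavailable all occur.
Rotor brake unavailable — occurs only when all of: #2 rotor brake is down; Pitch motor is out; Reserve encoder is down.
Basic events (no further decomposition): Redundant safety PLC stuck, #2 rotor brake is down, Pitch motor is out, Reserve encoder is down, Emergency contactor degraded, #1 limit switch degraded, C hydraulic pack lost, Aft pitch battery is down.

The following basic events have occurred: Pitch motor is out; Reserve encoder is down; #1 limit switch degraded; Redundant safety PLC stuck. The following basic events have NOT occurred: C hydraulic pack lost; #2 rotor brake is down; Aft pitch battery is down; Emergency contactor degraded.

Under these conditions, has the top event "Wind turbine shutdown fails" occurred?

Rotor brake unavailable [AND]: #2 rotor brake is down=not, Pitch motor is out=occurs, Reserve encoder is down=occurs → not all inputs occur → does not occur.
Yaw brake unavailable [AND]: Redundant safety PLC stuck=occurs, Rotor brake unavailable=not → not all inputs occur → does not occur.
Converter path down [AND]: Emergency contactor degraded=not, #1 limit switch degraded=occurs → not all inputs occur → does not occur.
Pitch system down [OR]: C hydraulic pack lost=not, Aft pitch battery is down=not → no input occurs → does not occur.
Wind turbine shutdown fails [OR]: Yaw brake unavailable=not, Converter path down=not, Pitch system down=not → no input occurs → does not occur.

No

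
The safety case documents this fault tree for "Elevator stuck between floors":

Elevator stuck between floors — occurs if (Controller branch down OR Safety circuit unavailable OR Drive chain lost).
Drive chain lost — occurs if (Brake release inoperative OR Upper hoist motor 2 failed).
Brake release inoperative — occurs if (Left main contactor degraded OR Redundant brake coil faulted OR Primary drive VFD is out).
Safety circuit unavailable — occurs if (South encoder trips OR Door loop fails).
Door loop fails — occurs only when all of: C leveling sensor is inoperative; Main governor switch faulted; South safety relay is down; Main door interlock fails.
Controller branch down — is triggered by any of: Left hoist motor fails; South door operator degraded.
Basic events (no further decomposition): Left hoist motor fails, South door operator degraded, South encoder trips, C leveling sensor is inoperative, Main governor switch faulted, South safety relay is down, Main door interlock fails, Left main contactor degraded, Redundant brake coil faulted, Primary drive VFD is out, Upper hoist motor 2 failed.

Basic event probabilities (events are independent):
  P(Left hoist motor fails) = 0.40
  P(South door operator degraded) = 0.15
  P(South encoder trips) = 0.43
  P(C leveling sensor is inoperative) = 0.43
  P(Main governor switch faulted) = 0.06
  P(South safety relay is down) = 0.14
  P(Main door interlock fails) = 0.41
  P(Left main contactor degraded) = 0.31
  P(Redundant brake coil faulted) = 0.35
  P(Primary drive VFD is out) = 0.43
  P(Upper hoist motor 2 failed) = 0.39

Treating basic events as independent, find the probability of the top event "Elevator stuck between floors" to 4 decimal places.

P(Controller branch down) [OR] = 1 − (1−0.40) × (1−0.15) = 0.490000
P(Door loop fails) [AND] = 0.43 × 0.06 × 0.14 × 0.41 = 0.001481
P(Safety circuit unavailable) [OR] = 1 − (1−0.43) × (1−0.001481) = 0.430844
P(Brake release inoperative) [OR] = 1 − (1−0.31) × (1−0.35) × (1−0.43) = 0.744355
P(Drive chain lost) [OR] = 1 − (1−0.744355) × (1−0.39) = 0.844057
P(Elevator stuck between floors) [OR] = 1 − (1−0.490000) × (1−0.430844) × (1−0.844057) = 0.954734
Rounded to 4 decimal places: P(Elevator stuck between floors) ≈ 0.9547.

0.9547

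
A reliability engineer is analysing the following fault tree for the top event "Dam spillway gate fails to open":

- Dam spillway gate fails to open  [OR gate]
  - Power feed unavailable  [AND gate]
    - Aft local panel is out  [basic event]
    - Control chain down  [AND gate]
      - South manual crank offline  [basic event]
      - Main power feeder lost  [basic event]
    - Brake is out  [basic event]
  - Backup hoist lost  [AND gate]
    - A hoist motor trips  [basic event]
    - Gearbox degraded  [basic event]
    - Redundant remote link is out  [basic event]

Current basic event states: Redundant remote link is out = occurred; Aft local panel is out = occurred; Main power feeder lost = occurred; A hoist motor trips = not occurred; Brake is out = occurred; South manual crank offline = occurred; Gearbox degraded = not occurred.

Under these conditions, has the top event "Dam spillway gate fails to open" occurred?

Yes

Control chain down [AND]: South manual crank offline=occurs, Main power feeder lost=occurs → all inputs occur → occurs.
Power feed unavailable [AND]: Aft local panel is out=occurs, Control chain down=occurs, Brake is out=occurs → all inputs occur → occurs.
Backup hoist lost [AND]: A hoist motor trips=not, Gearbox degraded=not, Redundant remote link is out=occurs → not all inputs occur → does not occur.
Dam spillway gate fails to open [OR]: Power feed unavailable=occurs, Backup hoist lost=not → at least one input occurs → occurs.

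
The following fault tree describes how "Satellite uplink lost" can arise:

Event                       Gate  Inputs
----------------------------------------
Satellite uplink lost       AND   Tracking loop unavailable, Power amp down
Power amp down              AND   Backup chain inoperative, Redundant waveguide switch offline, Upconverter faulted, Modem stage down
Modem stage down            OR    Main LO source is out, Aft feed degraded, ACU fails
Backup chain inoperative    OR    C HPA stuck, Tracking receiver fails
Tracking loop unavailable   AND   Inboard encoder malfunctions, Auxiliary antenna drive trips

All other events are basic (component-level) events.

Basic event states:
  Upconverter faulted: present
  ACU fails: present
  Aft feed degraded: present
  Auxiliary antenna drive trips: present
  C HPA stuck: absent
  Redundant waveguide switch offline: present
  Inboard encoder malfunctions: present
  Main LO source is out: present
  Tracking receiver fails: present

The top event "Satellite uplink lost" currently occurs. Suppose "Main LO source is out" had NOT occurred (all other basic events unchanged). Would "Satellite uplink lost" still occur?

Counterfactual: set "Main LO source is out" to not occurred.
Tracking loop unavailable [AND]: Inboard encoder malfunctions=occurs, Auxiliary antenna drive trips=occurs → all inputs occur → occurs.
Backup chain inoperative [OR]: C HPA stuck=not, Tracking receiver fails=occurs → at least one input occurs → occurs.
Modem stage down [OR]: Main LO source is out=not, Aft feed degraded=occurs, ACU fails=occurs → at least one input occurs → occurs.
Power amp down [AND]: Backup chain inoperative=occurs, Redundant waveguide switch offline=occurs, Upconverter faulted=occurs, Modem stage down=occurs → all inputs occur → occurs.
Satellite uplink lost [AND]: Tracking loop unavailable=occurs, Power amp down=occurs → all inputs occur → occurs.

Yes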